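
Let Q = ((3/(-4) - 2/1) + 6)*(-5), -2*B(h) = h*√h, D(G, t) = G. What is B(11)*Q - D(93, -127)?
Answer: -93 + 715*√11/8 ≈ 203.42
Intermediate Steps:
B(h) = -h^(3/2)/2 (B(h) = -h*√h/2 = -h^(3/2)/2)
Q = -65/4 (Q = ((3*(-¼) - 2*1) + 6)*(-5) = ((-¾ - 2) + 6)*(-5) = (-11/4 + 6)*(-5) = (13/4)*(-5) = -65/4 ≈ -16.250)
B(11)*Q - D(93, -127) = -11*√11/2*(-65/4) - 1*93 = -11*√11/2*(-65/4) - 93 = 715*√11/8 - 93 = -93 + 715*√11/8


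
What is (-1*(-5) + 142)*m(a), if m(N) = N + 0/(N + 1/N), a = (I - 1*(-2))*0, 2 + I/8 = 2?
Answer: 0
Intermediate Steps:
I = 0 (I = -16 + 8*2 = -16 + 16 = 0)
a = 0 (a = (0 - 1*(-2))*0 = (0 + 2)*0 = 2*0 = 0)
m(N) = N (m(N) = N + 0/(N + 1/N) = N + 0 = N)
(-1*(-5) + 142)*m(a) = (-1*(-5) + 142)*0 = (5 + 142)*0 = 147*0 = 0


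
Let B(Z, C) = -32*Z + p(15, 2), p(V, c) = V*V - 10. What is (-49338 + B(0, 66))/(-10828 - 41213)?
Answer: 49123/52041 ≈ 0.94393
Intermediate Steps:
p(V, c) = -10 + V² (p(V, c) = V² - 10 = -10 + V²)
B(Z, C) = 215 - 32*Z (B(Z, C) = -32*Z + (-10 + 15²) = -32*Z + (-10 + 225) = -32*Z + 215 = 215 - 32*Z)
(-49338 + B(0, 66))/(-10828 - 41213) = (-49338 + (215 - 32*0))/(-10828 - 41213) = (-49338 + (215 + 0))/(-52041) = (-49338 + 215)*(-1/52041) = -49123*(-1/52041) = 49123/52041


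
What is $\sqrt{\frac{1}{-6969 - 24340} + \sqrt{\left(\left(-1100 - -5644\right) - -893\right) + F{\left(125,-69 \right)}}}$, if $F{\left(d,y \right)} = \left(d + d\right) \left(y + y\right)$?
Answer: $\frac{\sqrt{-31309 + 980253481 i \sqrt{29063}}}{31309} \approx 9.2325 + 9.2325 i$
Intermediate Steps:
$F{\left(d,y \right)} = 4 d y$ ($F{\left(d,y \right)} = 2 d 2 y = 4 d y$)
$\sqrt{\frac{1}{-6969 - 24340} + \sqrt{\left(\left(-1100 - -5644\right) - -893\right) + F{\left(125,-69 \right)}}} = \sqrt{\frac{1}{-6969 - 24340} + \sqrt{\left(\left(-1100 - -5644\right) - -893\right) + 4 \cdot 125 \left(-69\right)}} = \sqrt{\frac{1}{-31309} + \sqrt{\left(\left(-1100 + 5644\right) + 893\right) - 34500}} = \sqrt{- \frac{1}{31309} + \sqrt{\left(4544 + 893\right) - 34500}} = \sqrt{- \frac{1}{31309} + \sqrt{5437 - 34500}} = \sqrt{- \frac{1}{31309} + \sqrt{-29063}} = \sqrt{- \frac{1}{31309} + i \sqrt{29063}}$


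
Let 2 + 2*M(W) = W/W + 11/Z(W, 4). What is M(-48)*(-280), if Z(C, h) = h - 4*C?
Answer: 925/7 ≈ 132.14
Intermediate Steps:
Z(C, h) = h - 4*C
M(W) = -1/2 + 11/(2*(4 - 4*W)) (M(W) = -1 + (W/W + 11/(4 - 4*W))/2 = -1 + (1 + 11/(4 - 4*W))/2 = -1 + (1/2 + 11/(2*(4 - 4*W))) = -1/2 + 11/(2*(4 - 4*W)))
M(-48)*(-280) = ((-7 - 4*(-48))/(8*(-1 - 48)))*(-280) = ((1/8)*(-7 + 192)/(-49))*(-280) = ((1/8)*(-1/49)*185)*(-280) = -185/392*(-280) = 925/7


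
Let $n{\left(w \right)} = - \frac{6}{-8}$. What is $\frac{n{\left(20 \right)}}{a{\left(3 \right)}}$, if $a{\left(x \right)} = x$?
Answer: $\frac{1}{4} \approx 0.25$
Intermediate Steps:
$n{\left(w \right)} = \frac{3}{4}$ ($n{\left(w \right)} = \left(-6\right) \left(- \frac{1}{8}\right) = \frac{3}{4}$)
$\frac{n{\left(20 \right)}}{a{\left(3 \right)}} = \frac{3}{4 \cdot 3} = \frac{3}{4} \cdot \frac{1}{3} = \frac{1}{4}$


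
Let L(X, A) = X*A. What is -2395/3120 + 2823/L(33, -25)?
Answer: -718909/171600 ≈ -4.1894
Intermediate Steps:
L(X, A) = A*X
-2395/3120 + 2823/L(33, -25) = -2395/3120 + 2823/((-25*33)) = -2395*1/3120 + 2823/(-825) = -479/624 + 2823*(-1/825) = -479/624 - 941/275 = -718909/171600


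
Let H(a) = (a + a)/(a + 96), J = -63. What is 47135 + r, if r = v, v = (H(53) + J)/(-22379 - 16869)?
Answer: 275643226801/5847952 ≈ 47135.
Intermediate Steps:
H(a) = 2*a/(96 + a) (H(a) = (2*a)/(96 + a) = 2*a/(96 + a))
v = 9281/5847952 (v = (2*53/(96 + 53) - 63)/(-22379 - 16869) = (2*53/149 - 63)/(-39248) = (2*53*(1/149) - 63)*(-1/39248) = (106/149 - 63)*(-1/39248) = -9281/149*(-1/39248) = 9281/5847952 ≈ 0.0015871)
r = 9281/5847952 ≈ 0.0015871
47135 + r = 47135 + 9281/5847952 = 275643226801/5847952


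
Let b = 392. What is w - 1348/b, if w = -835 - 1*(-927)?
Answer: 8679/98 ≈ 88.561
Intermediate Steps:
w = 92 (w = -835 + 927 = 92)
w - 1348/b = 92 - 1348/392 = 92 - 1*337/98 = 92 - 337/98 = 8679/98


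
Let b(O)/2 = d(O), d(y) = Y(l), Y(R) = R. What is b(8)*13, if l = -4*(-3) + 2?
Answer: 364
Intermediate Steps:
l = 14 (l = 12 + 2 = 14)
d(y) = 14
b(O) = 28 (b(O) = 2*14 = 28)
b(8)*13 = 28*13 = 364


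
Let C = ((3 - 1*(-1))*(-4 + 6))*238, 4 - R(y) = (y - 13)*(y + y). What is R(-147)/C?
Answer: -11759/476 ≈ -24.704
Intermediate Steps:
R(y) = 4 - 2*y*(-13 + y) (R(y) = 4 - (y - 13)*(y + y) = 4 - (-13 + y)*2*y = 4 - 2*y*(-13 + y))
C = 1904 (C = ((3 + 1)*2)*238 = (4*2)*238 = 8*238 = 1904)
R(-147)/C = (4 - 2*(-147)**2 + 26*(-147))/1904 = (4 - 2*21609 - 3822)*(1/1904) = (4 - 43218 - 3822)*(1/1904) = -47036*1/1904 = -11759/476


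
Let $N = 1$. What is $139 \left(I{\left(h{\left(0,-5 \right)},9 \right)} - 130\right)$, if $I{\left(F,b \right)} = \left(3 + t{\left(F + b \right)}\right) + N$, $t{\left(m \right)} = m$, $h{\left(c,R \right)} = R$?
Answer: $-16958$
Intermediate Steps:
$I{\left(F,b \right)} = 4 + F + b$ ($I{\left(F,b \right)} = \left(3 + \left(F + b\right)\right) + 1 = \left(3 + F + b\right) + 1 = 4 + F + b$)
$139 \left(I{\left(h{\left(0,-5 \right)},9 \right)} - 130\right) = 139 \left(\left(4 - 5 + 9\right) - 130\right) = 139 \left(8 - 130\right) = 139 \left(-122\right) = -16958$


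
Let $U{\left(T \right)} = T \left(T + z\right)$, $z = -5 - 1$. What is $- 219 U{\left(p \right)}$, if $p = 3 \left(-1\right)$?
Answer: $-5913$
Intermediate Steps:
$z = -6$ ($z = -5 - 1 = -6$)
$p = -3$
$U{\left(T \right)} = T \left(-6 + T\right)$ ($U{\left(T \right)} = T \left(T - 6\right) = T \left(-6 + T\right)$)
$- 219 U{\left(p \right)} = - 219 \left(- 3 \left(-6 - 3\right)\right) = - 219 \left(\left(-3\right) \left(-9\right)\right) = \left(-219\right) 27 = -5913$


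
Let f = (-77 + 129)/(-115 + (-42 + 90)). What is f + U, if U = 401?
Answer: 26815/67 ≈ 400.22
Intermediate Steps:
f = -52/67 (f = 52/(-115 + 48) = 52/(-67) = 52*(-1/67) = -52/67 ≈ -0.77612)
f + U = -52/67 + 401 = 26815/67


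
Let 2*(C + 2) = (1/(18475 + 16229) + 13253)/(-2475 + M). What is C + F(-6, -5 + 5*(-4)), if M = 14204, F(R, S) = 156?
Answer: 125829242641/814086432 ≈ 154.56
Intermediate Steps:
C = -1168240751/814086432 (C = -2 + ((1/(18475 + 16229) + 13253)/(-2475 + 14204))/2 = -2 + ((1/34704 + 13253)/11729)/2 = -2 + ((1/34704 + 13253)*(1/11729))/2 = -2 + ((459932113/34704)*(1/11729))/2 = -2 + (½)*(459932113/407043216) = -2 + 459932113/814086432 = -1168240751/814086432 ≈ -1.4350)
C + F(-6, -5 + 5*(-4)) = -1168240751/814086432 + 156 = 125829242641/814086432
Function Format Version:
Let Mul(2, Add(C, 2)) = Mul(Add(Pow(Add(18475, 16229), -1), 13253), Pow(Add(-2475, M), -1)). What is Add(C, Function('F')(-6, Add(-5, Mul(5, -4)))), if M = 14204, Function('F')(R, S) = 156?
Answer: Rational(125829242641, 814086432) ≈ 154.56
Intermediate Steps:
C = Rational(-1168240751, 814086432) (C = Add(-2, Mul(Rational(1, 2), Mul(Add(Pow(Add(18475, 16229), -1), 13253), Pow(Add(-2475, 14204), -1)))) = Add(-2, Mul(Rational(1, 2), Mul(Add(Pow(34704, -1), 13253), Pow(11729, -1)))) = Add(-2, Mul(Rational(1, 2), Mul(Add(Rational(1, 34704), 13253), Rational(1, 11729)))) = Add(-2, Mul(Rational(1, 2), Mul(Rational(459932113, 34704), Rational(1, 11729)))) = Add(-2, Mul(Rational(1, 2), Rational(459932113, 407043216))) = Add(-2, Rational(459932113, 814086432)) = Rational(-1168240751, 814086432) ≈ -1.4350)
Add(C, Function('F')(-6, Add(-5, Mul(5, -4)))) = Add(Rational(-1168240751, 814086432), 156) = Rational(125829242641, 814086432)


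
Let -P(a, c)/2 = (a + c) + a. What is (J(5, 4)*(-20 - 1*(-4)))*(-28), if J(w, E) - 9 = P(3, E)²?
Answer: 183232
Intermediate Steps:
P(a, c) = -4*a - 2*c (P(a, c) = -2*((a + c) + a) = -2*(c + 2*a) = -4*a - 2*c)
J(w, E) = 9 + (-12 - 2*E)² (J(w, E) = 9 + (-4*3 - 2*E)² = 9 + (-12 - 2*E)²)
(J(5, 4)*(-20 - 1*(-4)))*(-28) = ((9 + 4*(6 + 4)²)*(-20 - 1*(-4)))*(-28) = ((9 + 4*10²)*(-20 + 4))*(-28) = ((9 + 4*100)*(-16))*(-28) = ((9 + 400)*(-16))*(-28) = (409*(-16))*(-28) = -6544*(-28) = 183232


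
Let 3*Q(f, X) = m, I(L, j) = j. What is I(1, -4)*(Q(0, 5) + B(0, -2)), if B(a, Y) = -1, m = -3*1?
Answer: 8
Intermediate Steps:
m = -3
Q(f, X) = -1 (Q(f, X) = (1/3)*(-3) = -1)
I(1, -4)*(Q(0, 5) + B(0, -2)) = -4*(-1 - 1) = -4*(-2) = 8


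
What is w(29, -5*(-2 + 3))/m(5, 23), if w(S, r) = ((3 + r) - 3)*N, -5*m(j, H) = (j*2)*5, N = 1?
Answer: ½ ≈ 0.50000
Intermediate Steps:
m(j, H) = -2*j (m(j, H) = -j*2*5/5 = -2*j*5/5 = -2*j)
w(S, r) = r (w(S, r) = ((3 + r) - 3)*1 = r*1 = r)
w(29, -5*(-2 + 3))/m(5, 23) = (-5*(-2 + 3))/((-2*5)) = -5*1/(-10) = -5*(-⅒) = ½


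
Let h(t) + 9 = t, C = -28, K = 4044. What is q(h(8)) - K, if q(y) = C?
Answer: -4072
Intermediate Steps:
h(t) = -9 + t
q(y) = -28
q(h(8)) - K = -28 - 1*4044 = -28 - 4044 = -4072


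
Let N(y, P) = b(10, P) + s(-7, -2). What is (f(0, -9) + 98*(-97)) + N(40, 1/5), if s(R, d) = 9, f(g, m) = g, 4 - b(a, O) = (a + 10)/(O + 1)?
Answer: -28529/3 ≈ -9509.7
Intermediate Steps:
b(a, O) = 4 - (10 + a)/(1 + O) (b(a, O) = 4 - (a + 10)/(O + 1) = 4 - (10 + a)/(1 + O))
N(y, P) = 9 + (-16 + 4*P)/(1 + P) (N(y, P) = (-6 - 1*10 + 4*P)/(1 + P) + 9 = (-6 - 10 + 4*P)/(1 + P) + 9 = (-16 + 4*P)/(1 + P) + 9 = 9 + (-16 + 4*P)/(1 + P))
(f(0, -9) + 98*(-97)) + N(40, 1/5) = (0 + 98*(-97)) + (-7 + 13/5)/(1 + 1/5) = (0 - 9506) + (-7 + 13*(1/5))/(1 + 1/5) = -9506 + (-7 + 13/5)/(6/5) = -9506 + (5/6)*(-22/5) = -9506 - 11/3 = -28529/3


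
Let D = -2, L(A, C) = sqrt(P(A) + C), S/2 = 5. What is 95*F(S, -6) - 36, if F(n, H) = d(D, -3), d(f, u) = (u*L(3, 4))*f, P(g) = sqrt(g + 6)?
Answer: -36 + 570*sqrt(7) ≈ 1472.1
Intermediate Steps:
P(g) = sqrt(6 + g)
S = 10 (S = 2*5 = 10)
L(A, C) = sqrt(C + sqrt(6 + A)) (L(A, C) = sqrt(sqrt(6 + A) + C) = sqrt(C + sqrt(6 + A)))
d(f, u) = f*u*sqrt(7) (d(f, u) = (u*sqrt(4 + sqrt(6 + 3)))*f = (u*sqrt(4 + sqrt(9)))*f = (u*sqrt(4 + 3))*f = (u*sqrt(7))*f = f*u*sqrt(7))
F(n, H) = 6*sqrt(7) (F(n, H) = -2*(-3)*sqrt(7) = 6*sqrt(7))
95*F(S, -6) - 36 = 95*(6*sqrt(7)) - 36 = 570*sqrt(7) - 36 = -36 + 570*sqrt(7)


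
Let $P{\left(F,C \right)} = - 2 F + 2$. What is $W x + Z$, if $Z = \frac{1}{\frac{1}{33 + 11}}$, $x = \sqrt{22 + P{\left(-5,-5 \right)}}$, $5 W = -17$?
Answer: $44 - \frac{17 \sqrt{34}}{5} \approx 24.175$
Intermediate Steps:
$P{\left(F,C \right)} = 2 - 2 F$
$W = - \frac{17}{5}$ ($W = \frac{1}{5} \left(-17\right) = - \frac{17}{5} \approx -3.4$)
$x = \sqrt{34}$ ($x = \sqrt{22 + \left(2 - -10\right)} = \sqrt{22 + \left(2 + 10\right)} = \sqrt{22 + 12} = \sqrt{34} \approx 5.8309$)
$Z = 44$ ($Z = \frac{1}{\frac{1}{44}} = 44$)
$W x + Z = - \frac{17 \sqrt{34}}{5} + 44 = 44 - \frac{17 \sqrt{34}}{5}$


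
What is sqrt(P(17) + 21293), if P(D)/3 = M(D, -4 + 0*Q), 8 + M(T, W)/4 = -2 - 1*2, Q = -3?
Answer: sqrt(21149) ≈ 145.43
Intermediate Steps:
M(T, W) = -48 (M(T, W) = -32 + 4*(-2 - 1*2) = -32 + 4*(-2 - 2) = -32 + 4*(-4) = -32 - 16 = -48)
P(D) = -144 (P(D) = 3*(-48) = -144)
sqrt(P(17) + 21293) = sqrt(-144 + 21293) = sqrt(21149)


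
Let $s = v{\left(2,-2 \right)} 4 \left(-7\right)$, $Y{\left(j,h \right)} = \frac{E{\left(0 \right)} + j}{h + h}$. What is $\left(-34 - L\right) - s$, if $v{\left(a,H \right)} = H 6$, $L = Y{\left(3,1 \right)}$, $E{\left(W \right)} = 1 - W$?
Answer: $-372$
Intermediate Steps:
$Y{\left(j,h \right)} = \frac{1 + j}{2 h}$ ($Y{\left(j,h \right)} = \frac{\left(1 - 0\right) + j}{h + h} = \frac{\left(1 + 0\right) + j}{2 h} = \left(1 + j\right) \frac{1}{2 h} = \frac{1 + j}{2 h}$)
$L = 2$ ($L = \frac{1 + 3}{2 \cdot 1} = \frac{1}{2} \cdot 1 \cdot 4 = 2$)
$v{\left(a,H \right)} = 6 H$
$s = 336$ ($s = 6 \left(-2\right) 4 \left(-7\right) = \left(-12\right) 4 \left(-7\right) = \left(-48\right) \left(-7\right) = 336$)
$\left(-34 - L\right) - s = \left(-34 - 2\right) - 336 = -36 - 336 = -372$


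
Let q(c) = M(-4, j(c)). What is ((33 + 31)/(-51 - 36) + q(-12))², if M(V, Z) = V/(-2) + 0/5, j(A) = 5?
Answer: 12100/7569 ≈ 1.5986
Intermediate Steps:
M(V, Z) = -V/2 (M(V, Z) = V*(-½) + 0*(⅕) = -V/2 + 0 = -V/2)
q(c) = 2 (q(c) = -½*(-4) = 2)
((33 + 31)/(-51 - 36) + q(-12))² = ((33 + 31)/(-51 - 36) + 2)² = (64/(-87) + 2)² = (64*(-1/87) + 2)² = (-64/87 + 2)² = (110/87)² = 12100/7569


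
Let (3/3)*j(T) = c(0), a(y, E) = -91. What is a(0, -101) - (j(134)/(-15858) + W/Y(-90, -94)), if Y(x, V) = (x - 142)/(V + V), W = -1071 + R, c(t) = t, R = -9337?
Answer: 241949/29 ≈ 8343.1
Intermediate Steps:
W = -10408 (W = -1071 - 9337 = -10408)
Y(x, V) = (-142 + x)/(2*V) (Y(x, V) = (-142 + x)/((2*V)) = (-142 + x)*(1/(2*V)) = (-142 + x)/(2*V))
j(T) = 0
a(0, -101) - (j(134)/(-15858) + W/Y(-90, -94)) = -91 - (0/(-15858) - 10408*(-188/(-142 - 90))) = -91 - (0*(-1/15858) - 10408/((½)*(-1/94)*(-232))) = -91 - (0 - 10408/58/47) = -91 - (0 - 10408*47/58) = -91 - (0 - 244588/29) = -91 - 1*(-244588/29) = -91 + 244588/29 = 241949/29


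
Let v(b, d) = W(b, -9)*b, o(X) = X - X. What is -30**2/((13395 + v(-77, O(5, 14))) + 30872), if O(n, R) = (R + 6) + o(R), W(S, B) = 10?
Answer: -100/4833 ≈ -0.020691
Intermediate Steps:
o(X) = 0
O(n, R) = 6 + R (O(n, R) = (R + 6) + 0 = (6 + R) + 0 = 6 + R)
v(b, d) = 10*b
-30**2/((13395 + v(-77, O(5, 14))) + 30872) = -30**2/((13395 + 10*(-77)) + 30872) = -900/((13395 - 770) + 30872) = -900/(12625 + 30872) = -900/43497 = -1*100/4833 = -100/4833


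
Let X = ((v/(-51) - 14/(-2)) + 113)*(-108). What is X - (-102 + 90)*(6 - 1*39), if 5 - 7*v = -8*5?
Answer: -1587744/119 ≈ -13342.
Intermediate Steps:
v = 45/7 (v = 5/7 - (-8)*5/7 = 5/7 - ⅐*(-40) = 5/7 + 40/7 = 45/7 ≈ 6.4286)
X = -1540620/119 (X = (((45/7)/(-51) - 14/(-2)) + 113)*(-108) = (((45/7)*(-1/51) - 14*(-½)) + 113)*(-108) = ((-15/119 + 7) + 113)*(-108) = (818/119 + 113)*(-108) = (14265/119)*(-108) = -1540620/119 ≈ -12946.)
X - (-102 + 90)*(6 - 1*39) = -1540620/119 - (-102 + 90)*(6 - 1*39) = -1540620/119 - (-12)*(6 - 39) = -1540620/119 - (-12)*(-33) = -1540620/119 - 1*396 = -1540620/119 - 396 = -1587744/119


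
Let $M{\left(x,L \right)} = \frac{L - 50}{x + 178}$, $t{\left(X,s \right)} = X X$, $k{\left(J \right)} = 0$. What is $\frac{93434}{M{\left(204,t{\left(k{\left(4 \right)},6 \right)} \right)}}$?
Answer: $- \frac{17845894}{25} \approx -7.1384 \cdot 10^{5}$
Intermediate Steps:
$t{\left(X,s \right)} = X^{2}$
$M{\left(x,L \right)} = \frac{-50 + L}{178 + x}$
$\frac{93434}{M{\left(204,t{\left(k{\left(4 \right)},6 \right)} \right)}} = \frac{93434}{\frac{1}{178 + 204} \left(-50 + 0^{2}\right)} = \frac{93434}{\frac{1}{382} \left(-50 + 0\right)} = \frac{93434}{\frac{1}{382} \left(-50\right)} = \frac{93434}{- \frac{25}{191}} = 93434 \left(- \frac{191}{25}\right) = - \frac{17845894}{25}$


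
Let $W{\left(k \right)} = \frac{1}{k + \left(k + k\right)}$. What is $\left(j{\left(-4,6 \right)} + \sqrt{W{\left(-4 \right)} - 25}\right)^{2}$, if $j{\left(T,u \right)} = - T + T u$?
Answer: $\frac{\left(120 - i \sqrt{903}\right)^{2}}{36} \approx 374.92 - 200.33 i$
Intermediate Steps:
$W{\left(k \right)} = \frac{1}{3 k}$ ($W{\left(k \right)} = \frac{1}{k + 2 k} = \frac{1}{3 k}$)
$\left(j{\left(-4,6 \right)} + \sqrt{W{\left(-4 \right)} - 25}\right)^{2} = \left(- 4 \left(-1 + 6\right) + \sqrt{\frac{1}{3 \left(-4\right)} - 25}\right)^{2} = \left(\left(-4\right) 5 + \sqrt{\frac{1}{3} \left(- \frac{1}{4}\right) - 25}\right)^{2} = \left(-20 + \sqrt{- \frac{1}{12} - 25}\right)^{2} = \left(-20 + \sqrt{- \frac{301}{12}}\right)^{2} = \left(-20 + \frac{i \sqrt{903}}{6}\right)^{2}$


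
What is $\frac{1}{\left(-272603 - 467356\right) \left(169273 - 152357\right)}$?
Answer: $- \frac{1}{12517146444} \approx -7.989 \cdot 10^{-11}$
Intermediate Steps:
$\frac{1}{\left(-272603 - 467356\right) \left(169273 - 152357\right)} = \frac{1}{\left(-739959\right) 16916} = \frac{1}{-12517146444} = - \frac{1}{12517146444}$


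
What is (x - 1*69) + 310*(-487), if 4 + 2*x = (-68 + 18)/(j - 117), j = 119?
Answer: -302107/2 ≈ -1.5105e+5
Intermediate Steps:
x = -29/2 (x = -2 + ((-68 + 18)/(119 - 117))/2 = -2 + (-50/2)/2 = -2 + (-50*½)/2 = -2 + (½)*(-25) = -2 - 25/2 = -29/2 ≈ -14.500)
(x - 1*69) + 310*(-487) = (-29/2 - 1*69) + 310*(-487) = (-29/2 - 69) - 150970 = -167/2 - 150970 = -302107/2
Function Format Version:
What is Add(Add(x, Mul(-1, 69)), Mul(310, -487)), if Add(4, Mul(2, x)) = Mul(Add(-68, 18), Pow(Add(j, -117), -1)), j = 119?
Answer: Rational(-302107, 2) ≈ -1.5105e+5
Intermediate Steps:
x = Rational(-29, 2) (x = Add(-2, Mul(Rational(1, 2), Mul(Add(-68, 18), Pow(Add(119, -117), -1)))) = Add(-2, Mul(Rational(1, 2), Mul(-50, Pow(2, -1)))) = Add(-2, Mul(Rational(1, 2), Mul(-50, Rational(1, 2)))) = Add(-2, Mul(Rational(1, 2), -25)) = Add(-2, Rational(-25, 2)) = Rational(-29, 2) ≈ -14.500)
Add(Add(x, Mul(-1, 69)), Mul(310, -487)) = Add(Add(Rational(-29, 2), Mul(-1, 69)), Mul(310, -487)) = Add(Add(Rational(-29, 2), -69), -150970) = Add(Rational(-167, 2), -150970) = Rational(-302107, 2)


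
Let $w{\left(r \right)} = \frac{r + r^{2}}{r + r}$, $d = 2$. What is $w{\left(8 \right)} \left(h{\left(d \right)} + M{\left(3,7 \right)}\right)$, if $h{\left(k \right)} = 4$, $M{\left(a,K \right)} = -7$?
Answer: $- \frac{27}{2} \approx -13.5$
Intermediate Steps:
$w{\left(r \right)} = \frac{r + r^{2}}{2 r}$
$w{\left(8 \right)} \left(h{\left(d \right)} + M{\left(3,7 \right)}\right) = \left(\frac{1}{2} + \frac{1}{2} \cdot 8\right) \left(4 - 7\right) = \left(\frac{1}{2} + 4\right) \left(-3\right) = \frac{9}{2} \left(-3\right) = - \frac{27}{2}$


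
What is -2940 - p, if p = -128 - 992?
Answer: -1820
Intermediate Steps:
p = -1120
-2940 - p = -2940 - 1*(-1120) = -2940 + 1120 = -1820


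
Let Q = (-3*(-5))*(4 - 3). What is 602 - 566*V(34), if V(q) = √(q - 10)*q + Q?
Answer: -7888 - 38488*√6 ≈ -1.0216e+5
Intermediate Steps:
Q = 15 (Q = 15*1 = 15)
V(q) = 15 + q*√(-10 + q) (V(q) = √(q - 10)*q + 15 = √(-10 + q)*q + 15 = q*√(-10 + q) + 15 = 15 + q*√(-10 + q))
602 - 566*V(34) = 602 - 566*(15 + 34*√(-10 + 34)) = 602 - 566*(15 + 34*√24) = 602 - 566*(15 + 34*(2*√6)) = 602 - 566*(15 + 68*√6) = 602 + (-8490 - 38488*√6) = -7888 - 38488*√6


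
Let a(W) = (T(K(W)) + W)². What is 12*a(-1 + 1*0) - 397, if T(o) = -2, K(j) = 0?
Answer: -289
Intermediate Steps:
a(W) = (-2 + W)²
12*a(-1 + 1*0) - 397 = 12*(-2 + (-1 + 1*0))² - 397 = 12*(-2 + (-1 + 0))² - 397 = 12*(-2 - 1)² - 397 = 12*(-3)² - 397 = 12*9 - 397 = 108 - 397 = -289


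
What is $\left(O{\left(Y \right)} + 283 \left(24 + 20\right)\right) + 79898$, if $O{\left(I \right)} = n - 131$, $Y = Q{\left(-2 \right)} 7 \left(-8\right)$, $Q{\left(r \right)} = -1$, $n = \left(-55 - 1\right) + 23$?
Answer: $92186$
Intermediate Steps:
$n = -33$ ($n = -56 + 23 = -33$)
$Y = 56$ ($Y = \left(-1\right) 7 \left(-8\right) = \left(-7\right) \left(-8\right) = 56$)
$O{\left(I \right)} = -164$ ($O{\left(I \right)} = -33 - 131 = -164$)
$\left(O{\left(Y \right)} + 283 \left(24 + 20\right)\right) + 79898 = \left(-164 + 283 \left(24 + 20\right)\right) + 79898 = \left(-164 + 283 \cdot 44\right) + 79898 = \left(-164 + 12452\right) + 79898 = 12288 + 79898 = 92186$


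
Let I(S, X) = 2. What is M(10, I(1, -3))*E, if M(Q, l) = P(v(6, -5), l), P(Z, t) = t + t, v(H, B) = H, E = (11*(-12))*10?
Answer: -5280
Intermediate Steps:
E = -1320 (E = -132*10 = -1320)
P(Z, t) = 2*t
M(Q, l) = 2*l
M(10, I(1, -3))*E = (2*2)*(-1320) = 4*(-1320) = -5280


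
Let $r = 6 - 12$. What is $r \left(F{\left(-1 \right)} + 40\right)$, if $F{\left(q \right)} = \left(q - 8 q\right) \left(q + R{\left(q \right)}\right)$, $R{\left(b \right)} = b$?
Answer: $-156$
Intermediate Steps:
$F{\left(q \right)} = - 14 q^{2}$ ($F{\left(q \right)} = \left(q - 8 q\right) \left(q + q\right) = - 7 q 2 q = - 14 q^{2}$)
$r = -6$ ($r = 6 - 12 = -6$)
$r \left(F{\left(-1 \right)} + 40\right) = - 6 \left(- 14 \left(-1\right)^{2} + 40\right) = - 6 \left(\left(-14\right) 1 + 40\right) = - 6 \left(-14 + 40\right) = \left(-6\right) 26 = -156$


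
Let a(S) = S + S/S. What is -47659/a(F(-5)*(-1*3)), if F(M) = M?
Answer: -47659/16 ≈ -2978.7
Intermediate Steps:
a(S) = 1 + S (a(S) = S + 1 = 1 + S)
-47659/a(F(-5)*(-1*3)) = -47659/(1 - (-5)*3) = -47659/(1 - 5*(-3)) = -47659/(1 + 15) = -47659/16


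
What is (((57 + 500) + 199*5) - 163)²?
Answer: 1929321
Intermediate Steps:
(((57 + 500) + 199*5) - 163)² = ((557 + 995) - 163)² = (1552 - 163)² = 1389² = 1929321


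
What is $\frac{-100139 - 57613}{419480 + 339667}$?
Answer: $- \frac{52584}{253049} \approx -0.2078$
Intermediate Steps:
$\frac{-100139 - 57613}{419480 + 339667} = - \frac{157752}{759147} = \left(-157752\right) \frac{1}{759147} = - \frac{52584}{253049}$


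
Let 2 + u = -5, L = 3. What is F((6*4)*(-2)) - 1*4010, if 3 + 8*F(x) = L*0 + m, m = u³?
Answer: -16213/4 ≈ -4053.3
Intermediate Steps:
u = -7 (u = -2 - 5 = -7)
m = -343 (m = (-7)³ = -343)
F(x) = -173/4 (F(x) = -3/8 + (3*0 - 343)/8 = -3/8 + (0 - 343)/8 = -3/8 + (⅛)*(-343) = -3/8 - 343/8 = -173/4)
F((6*4)*(-2)) - 1*4010 = -173/4 - 1*4010 = -173/4 - 4010 = -16213/4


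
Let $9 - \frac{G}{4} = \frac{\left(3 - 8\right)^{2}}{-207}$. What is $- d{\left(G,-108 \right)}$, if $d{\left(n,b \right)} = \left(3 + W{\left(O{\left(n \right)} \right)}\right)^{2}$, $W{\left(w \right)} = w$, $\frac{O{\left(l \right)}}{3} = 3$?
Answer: $-144$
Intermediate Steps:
$O{\left(l \right)} = 9$ ($O{\left(l \right)} = 3 \cdot 3 = 9$)
$G = \frac{7552}{207}$ ($G = 36 - 4 \frac{\left(3 - 8\right)^{2}}{-207} = 36 - 4 \left(-5\right)^{2} \left(- \frac{1}{207}\right) = 36 - 4 \cdot 25 \left(- \frac{1}{207}\right) = 36 - - \frac{100}{207} = 36 + \frac{100}{207} = \frac{7552}{207} \approx 36.483$)
$d{\left(n,b \right)} = 144$ ($d{\left(n,b \right)} = \left(3 + 9\right)^{2} = 12^{2} = 144$)
$- d{\left(G,-108 \right)} = \left(-1\right) 144 = -144$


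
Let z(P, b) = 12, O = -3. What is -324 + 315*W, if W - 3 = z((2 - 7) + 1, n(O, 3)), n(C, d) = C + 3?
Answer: 4401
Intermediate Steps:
n(C, d) = 3 + C
W = 15 (W = 3 + 12 = 15)
-324 + 315*W = -324 + 315*15 = -324 + 4725 = 4401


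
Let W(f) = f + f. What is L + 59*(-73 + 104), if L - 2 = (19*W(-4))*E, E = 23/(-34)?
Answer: 32875/17 ≈ 1933.8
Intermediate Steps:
W(f) = 2*f
E = -23/34 (E = 23*(-1/34) = -23/34 ≈ -0.67647)
L = 1782/17 (L = 2 + (19*(2*(-4)))*(-23/34) = 2 + (19*(-8))*(-23/34) = 2 - 152*(-23/34) = 2 + 1748/17 = 1782/17 ≈ 104.82)
L + 59*(-73 + 104) = 1782/17 + 59*(-73 + 104) = 1782/17 + 59*31 = 1782/17 + 1829 = 32875/17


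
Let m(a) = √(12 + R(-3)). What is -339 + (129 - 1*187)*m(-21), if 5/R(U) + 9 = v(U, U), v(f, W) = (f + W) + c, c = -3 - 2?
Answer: -339 - 29*√47 ≈ -537.81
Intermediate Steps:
c = -5
v(f, W) = -5 + W + f (v(f, W) = (f + W) - 5 = (W + f) - 5 = -5 + W + f)
R(U) = 5/(-14 + 2*U) (R(U) = 5/(-9 + (-5 + U + U)) = 5/(-9 + (-5 + 2*U)) = 5/(-14 + 2*U))
m(a) = √47/2 (m(a) = √(12 + 5/(2*(-7 - 3))) = √(12 + (5/2)/(-10)) = √(12 + (5/2)*(-⅒)) = √(12 - ¼) = √(47/4) = √47/2)
-339 + (129 - 1*187)*m(-21) = -339 + (129 - 1*187)*(√47/2) = -339 + (129 - 187)*(√47/2) = -339 - 29*√47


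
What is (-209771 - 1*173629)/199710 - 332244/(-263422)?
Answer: -192464142/292266709 ≈ -0.65852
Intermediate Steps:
(-209771 - 1*173629)/199710 - 332244/(-263422) = (-209771 - 173629)*(1/199710) - 332244*(-1/263422) = -383400*1/199710 + 166122/131711 = -4260/2219 + 166122/131711 = -192464142/292266709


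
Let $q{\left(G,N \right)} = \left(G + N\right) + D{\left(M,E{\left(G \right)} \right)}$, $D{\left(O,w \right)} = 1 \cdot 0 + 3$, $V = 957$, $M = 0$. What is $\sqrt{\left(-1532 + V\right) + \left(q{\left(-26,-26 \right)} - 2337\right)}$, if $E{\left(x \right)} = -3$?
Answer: $3 i \sqrt{329} \approx 54.415 i$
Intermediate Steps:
$D{\left(O,w \right)} = 3$ ($D{\left(O,w \right)} = 0 + 3 = 3$)
$q{\left(G,N \right)} = 3 + G + N$ ($q{\left(G,N \right)} = \left(G + N\right) + 3 = 3 + G + N$)
$\sqrt{\left(-1532 + V\right) + \left(q{\left(-26,-26 \right)} - 2337\right)} = \sqrt{\left(-1532 + 957\right) - 2386} = \sqrt{-575 - 2386} = \sqrt{-2961} = 3 i \sqrt{329}$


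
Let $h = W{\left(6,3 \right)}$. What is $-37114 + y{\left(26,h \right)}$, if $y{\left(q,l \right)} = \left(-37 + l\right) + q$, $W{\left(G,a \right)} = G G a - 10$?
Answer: $-37027$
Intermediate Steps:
$W{\left(G,a \right)} = -10 + a G^{2}$ ($W{\left(G,a \right)} = G^{2} a - 10 = a G^{2} - 10 = -10 + a G^{2}$)
$h = 98$ ($h = -10 + 3 \cdot 6^{2} = -10 + 3 \cdot 36 = -10 + 108 = 98$)
$y{\left(q,l \right)} = -37 + l + q$
$-37114 + y{\left(26,h \right)} = -37114 + \left(-37 + 98 + 26\right) = -37114 + 87 = -37027$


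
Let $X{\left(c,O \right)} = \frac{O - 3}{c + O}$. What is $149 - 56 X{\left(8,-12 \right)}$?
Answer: $-61$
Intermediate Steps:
$X{\left(c,O \right)} = \frac{-3 + O}{O + c}$
$149 - 56 X{\left(8,-12 \right)} = 149 - 56 \frac{-3 - 12}{-12 + 8} = 149 - 56 \frac{1}{-4} \left(-15\right) = 149 - 56 \left(\left(- \frac{1}{4}\right) \left(-15\right)\right) = 149 - 210 = -61$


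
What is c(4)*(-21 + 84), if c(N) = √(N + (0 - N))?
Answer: 0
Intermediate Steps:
c(N) = 0 (c(N) = √(N - N) = √0 = 0)
c(4)*(-21 + 84) = 0*(-21 + 84) = 0*63 = 0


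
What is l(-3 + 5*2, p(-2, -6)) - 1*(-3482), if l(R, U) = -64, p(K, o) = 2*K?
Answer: 3418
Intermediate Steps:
l(-3 + 5*2, p(-2, -6)) - 1*(-3482) = -64 - 1*(-3482) = -64 + 3482 = 3418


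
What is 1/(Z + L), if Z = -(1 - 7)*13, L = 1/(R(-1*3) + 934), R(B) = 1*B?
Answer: 931/72619 ≈ 0.012820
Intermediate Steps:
R(B) = B
L = 1/931 (L = 1/(-1*3 + 934) = 1/(-3 + 934) = 1/931 ≈ 0.0010741)
Z = 78 (Z = -(-6)*13 = -1*(-78) = 78)
1/(Z + L) = 1/(78 + 1/931) = 1/(72619/931) = 931/72619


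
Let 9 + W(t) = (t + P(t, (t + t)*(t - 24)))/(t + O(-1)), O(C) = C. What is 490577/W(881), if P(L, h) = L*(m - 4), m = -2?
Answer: -86341552/2465 ≈ -35027.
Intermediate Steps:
P(L, h) = -6*L (P(L, h) = L*(-2 - 4) = L*(-6) = -6*L)
W(t) = -9 - 5*t/(-1 + t) (W(t) = -9 + (t - 6*t)/(t - 1) = -9 + (-5*t)/(-1 + t) = -9 - 5*t/(-1 + t))
490577/W(881) = 490577/(((9 - 14*881)/(-1 + 881))) = 490577/(((9 - 12334)/880)) = 490577/(((1/880)*(-12325))) = 490577/(-2465/176) = 490577*(-176/2465) = -86341552/2465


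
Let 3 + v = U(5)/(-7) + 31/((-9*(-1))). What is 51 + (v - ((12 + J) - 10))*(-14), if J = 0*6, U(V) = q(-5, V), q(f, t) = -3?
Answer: 601/9 ≈ 66.778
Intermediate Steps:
U(V) = -3
J = 0
v = 55/63 (v = -3 + (-3/(-7) + 31/((-9*(-1)))) = -3 + (-3*(-⅐) + 31/9) = -3 + (3/7 + 31*(⅑)) = -3 + (3/7 + 31/9) = -3 + 244/63 = 55/63 ≈ 0.87302)
51 + (v - ((12 + J) - 10))*(-14) = 51 + (55/63 - ((12 + 0) - 10))*(-14) = 51 + (55/63 - (12 - 10))*(-14) = 51 + (55/63 - 1*2)*(-14) = 51 + (55/63 - 2)*(-14) = 51 - 71/63*(-14) = 51 + 142/9 = 601/9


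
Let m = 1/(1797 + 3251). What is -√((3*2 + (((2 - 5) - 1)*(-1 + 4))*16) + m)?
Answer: -I*√1184925874/2524 ≈ -13.638*I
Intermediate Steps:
m = 1/5048 ≈ 0.00019810
-√((3*2 + (((2 - 5) - 1)*(-1 + 4))*16) + m) = -√((3*2 + (((2 - 5) - 1)*(-1 + 4))*16) + 1/5048) = -√((6 + ((-3 - 1)*3)*16) + 1/5048) = -√((6 - 4*3*16) + 1/5048) = -√((6 - 12*16) + 1/5048) = -√((6 - 192) + 1/5048) = -√(-186 + 1/5048) = -√(-938927/5048) = -I*√1184925874/2524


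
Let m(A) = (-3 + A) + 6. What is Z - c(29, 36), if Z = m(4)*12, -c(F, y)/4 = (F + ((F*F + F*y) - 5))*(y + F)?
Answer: 496424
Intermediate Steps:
c(F, y) = -4*(F + y)*(-5 + F + F² + F*y) (c(F, y) = -4*(F + ((F*F + F*y) - 5))*(y + F) = -4*(F + ((F² + F*y) - 5))*(F + y) = -4*(F + (-5 + F² + F*y))*(F + y) = -4*(-5 + F + F² + F*y)*(F + y) = -4*(F + y)*(-5 + F + F² + F*y))
m(A) = 3 + A
Z = 84 (Z = (3 + 4)*12 = 7*12 = 84)
Z - c(29, 36) = 84 - (-4*29² - 4*29³ + 20*29 + 20*36 - 8*36*29² - 4*29*36 - 4*29*36²) = 84 - (-4*841 - 4*24389 + 580 + 720 - 8*36*841 - 4176 - 4*29*1296) = 84 - (-3364 - 97556 + 580 + 720 - 242208 - 4176 - 150336) = 84 - 1*(-496340) = 84 + 496340 = 496424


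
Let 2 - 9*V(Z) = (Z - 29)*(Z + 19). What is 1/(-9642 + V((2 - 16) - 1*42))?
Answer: -9/89921 ≈ -0.00010009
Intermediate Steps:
V(Z) = 2/9 - (-29 + Z)*(19 + Z)/9 (V(Z) = 2/9 - (Z - 29)*(Z + 19)/9 = 2/9 - (-29 + Z)*(19 + Z)/9)
1/(-9642 + V((2 - 16) - 1*42)) = 1/(-9642 + (553/9 - ((2 - 16) - 1*42)²/9 + 10*((2 - 16) - 1*42)/9)) = 1/(-9642 + (553/9 - (-14 - 42)²/9 + 10*(-14 - 42)/9)) = 1/(-9642 + (553/9 - ⅑*(-56)² + (10/9)*(-56))) = 1/(-9642 + (553/9 - ⅑*3136 - 560/9)) = 1/(-9642 + (553/9 - 3136/9 - 560/9)) = 1/(-9642 - 3143/9) = 1/(-89921/9) = -9/89921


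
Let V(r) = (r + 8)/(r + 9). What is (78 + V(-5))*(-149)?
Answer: -46935/4 ≈ -11734.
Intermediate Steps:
V(r) = (8 + r)/(9 + r)
(78 + V(-5))*(-149) = (78 + (8 - 5)/(9 - 5))*(-149) = (78 + 3/4)*(-149) = (315/4)*(-149) = -46935/4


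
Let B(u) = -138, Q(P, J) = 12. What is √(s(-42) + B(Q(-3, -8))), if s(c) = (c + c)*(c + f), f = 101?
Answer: 3*I*√566 ≈ 71.372*I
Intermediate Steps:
s(c) = 2*c*(101 + c) (s(c) = (c + c)*(c + 101) = (2*c)*(101 + c) = 2*c*(101 + c))
√(s(-42) + B(Q(-3, -8))) = √(2*(-42)*(101 - 42) - 138) = √(2*(-42)*59 - 138) = √(-4956 - 138) = √(-5094) = 3*I*√566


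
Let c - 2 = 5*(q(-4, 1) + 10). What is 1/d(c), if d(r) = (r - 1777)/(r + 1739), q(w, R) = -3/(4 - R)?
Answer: -893/865 ≈ -1.0324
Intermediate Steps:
c = 47 (c = 2 + 5*(3/(-4 + 1) + 10) = 2 + 5*(3/(-3) + 10) = 2 + 5*(3*(-⅓) + 10) = 2 + 5*(-1 + 10) = 2 + 5*9 = 2 + 45 = 47)
d(r) = (-1777 + r)/(1739 + r)
1/d(c) = 1/((-1777 + 47)/(1739 + 47)) = 1/(-1730/1786) = 1/((1/1786)*(-1730)) = 1/(-865/893) = -893/865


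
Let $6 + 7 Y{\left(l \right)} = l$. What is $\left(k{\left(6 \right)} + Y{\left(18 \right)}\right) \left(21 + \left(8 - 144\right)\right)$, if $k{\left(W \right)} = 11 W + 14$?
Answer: $- \frac{65780}{7} \approx -9397.1$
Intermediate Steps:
$Y{\left(l \right)} = - \frac{6}{7} + \frac{l}{7}$
$k{\left(W \right)} = 14 + 11 W$
$\left(k{\left(6 \right)} + Y{\left(18 \right)}\right) \left(21 + \left(8 - 144\right)\right) = \left(\left(14 + 11 \cdot 6\right) + \left(- \frac{6}{7} + \frac{1}{7} \cdot 18\right)\right) \left(21 + \left(8 - 144\right)\right) = \left(\left(14 + 66\right) + \left(- \frac{6}{7} + \frac{18}{7}\right)\right) \left(21 + \left(8 - 144\right)\right) = \left(80 + \frac{12}{7}\right) \left(21 - 136\right) = \frac{572}{7} \left(-115\right) = - \frac{65780}{7}$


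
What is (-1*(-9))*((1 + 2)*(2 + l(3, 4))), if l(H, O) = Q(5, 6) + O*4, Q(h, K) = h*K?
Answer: 1296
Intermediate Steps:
Q(h, K) = K*h
l(H, O) = 30 + 4*O (l(H, O) = 6*5 + O*4 = 30 + 4*O)
(-1*(-9))*((1 + 2)*(2 + l(3, 4))) = (-1*(-9))*((1 + 2)*(2 + (30 + 4*4))) = 9*(3*(2 + (30 + 16))) = 9*(3*(2 + 46)) = 9*(3*48) = 9*144 = 1296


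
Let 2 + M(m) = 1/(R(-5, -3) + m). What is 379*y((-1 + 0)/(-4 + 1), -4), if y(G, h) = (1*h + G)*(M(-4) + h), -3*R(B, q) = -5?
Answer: 62535/7 ≈ 8933.6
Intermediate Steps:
R(B, q) = 5/3 (R(B, q) = -⅓*(-5) = 5/3)
M(m) = -2 + 1/(5/3 + m)
y(G, h) = (-17/7 + h)*(G + h) (y(G, h) = (1*h + G)*((-7 - 6*(-4))/(5 + 3*(-4)) + h) = (h + G)*((-7 + 24)/(5 - 12) + h) = (G + h)*(17/(-7) + h) = (G + h)*(-⅐*17 + h) = (G + h)*(-17/7 + h) = (-17/7 + h)*(G + h))
379*y((-1 + 0)/(-4 + 1), -4) = 379*((-4)² - 17*(-1 + 0)/(7*(-4 + 1)) - 17/7*(-4) + ((-1 + 0)/(-4 + 1))*(-4)) = 379*(16 - (-17)/(7*(-3)) + 68/7 - 1/(-3)*(-4)) = 379*(16 - (-17)*(-1)/(7*3) + 68/7 - 1*(-⅓)*(-4)) = 379*(16 - 17/7*⅓ + 68/7 + (⅓)*(-4)) = 379*(16 - 17/21 + 68/7 - 4/3) = 379*(165/7) = 62535/7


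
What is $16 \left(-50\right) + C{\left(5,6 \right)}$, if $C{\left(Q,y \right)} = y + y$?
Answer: $-788$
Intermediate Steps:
$C{\left(Q,y \right)} = 2 y$
$16 \left(-50\right) + C{\left(5,6 \right)} = 16 \left(-50\right) + 2 \cdot 6 = -800 + 12 = -788$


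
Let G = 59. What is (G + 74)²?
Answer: 17689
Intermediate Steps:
(G + 74)² = (59 + 74)² = 133² = 17689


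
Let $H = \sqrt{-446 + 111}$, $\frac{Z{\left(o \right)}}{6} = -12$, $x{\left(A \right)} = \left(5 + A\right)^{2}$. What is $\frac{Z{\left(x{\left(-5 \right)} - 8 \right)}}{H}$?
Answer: $\frac{72 i \sqrt{335}}{335} \approx 3.9338 i$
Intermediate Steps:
$Z{\left(o \right)} = -72$ ($Z{\left(o \right)} = 6 \left(-12\right) = -72$)
$H = i \sqrt{335}$ ($H = \sqrt{-335} = i \sqrt{335} \approx 18.303 i$)
$\frac{Z{\left(x{\left(-5 \right)} - 8 \right)}}{H} = - \frac{72}{i \sqrt{335}} = - 72 \left(- \frac{i \sqrt{335}}{335}\right) = \frac{72 i \sqrt{335}}{335}$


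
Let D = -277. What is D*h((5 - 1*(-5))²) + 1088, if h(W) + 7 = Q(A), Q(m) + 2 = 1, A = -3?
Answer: 3304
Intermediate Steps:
Q(m) = -1 (Q(m) = -2 + 1 = -1)
h(W) = -8 (h(W) = -7 - 1 = -8)
D*h((5 - 1*(-5))²) + 1088 = -277*(-8) + 1088 = 2216 + 1088 = 3304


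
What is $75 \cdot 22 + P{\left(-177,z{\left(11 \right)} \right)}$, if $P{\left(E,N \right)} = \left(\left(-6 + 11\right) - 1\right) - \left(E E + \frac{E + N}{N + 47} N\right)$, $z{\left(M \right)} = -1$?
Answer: $- \frac{682614}{23} \approx -29679.0$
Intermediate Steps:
$P{\left(E,N \right)} = 4 - E^{2} - \frac{N \left(E + N\right)}{47 + N}$ ($P{\left(E,N \right)} = \left(5 - 1\right) - \left(E^{2} + \frac{E + N}{47 + N} N\right) = 4 - \left(E^{2} + \frac{E + N}{47 + N} N\right) = 4 - \left(E^{2} + \frac{N \left(E + N\right)}{47 + N}\right) = 4 - E^{2} - \frac{N \left(E + N\right)}{47 + N}$)
$75 \cdot 22 + P{\left(-177,z{\left(11 \right)} \right)} = 75 \cdot 22 + \frac{188 - \left(-1\right)^{2} - 47 \left(-177\right)^{2} + 4 \left(-1\right) - \left(-177\right) \left(-1\right) - - \left(-177\right)^{2}}{47 - 1} = 1650 + \frac{188 - 1 - 1472463 - 4 - 177 - \left(-1\right) 31329}{46} = 1650 + \frac{188 - 1 - 1472463 - 4 - 177 + 31329}{46} = 1650 + \frac{1}{46} \left(-1441128\right) = 1650 - \frac{720564}{23} = - \frac{682614}{23}$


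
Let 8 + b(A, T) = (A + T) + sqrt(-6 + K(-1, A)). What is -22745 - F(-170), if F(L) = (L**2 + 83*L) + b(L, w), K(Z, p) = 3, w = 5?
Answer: -37362 - I*sqrt(3) ≈ -37362.0 - 1.732*I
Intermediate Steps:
b(A, T) = -8 + A + T + I*sqrt(3) (b(A, T) = -8 + ((A + T) + sqrt(-6 + 3)) = -8 + ((A + T) + sqrt(-3)) = -8 + ((A + T) + I*sqrt(3)) = -8 + (A + T + I*sqrt(3)) = -8 + A + T + I*sqrt(3))
F(L) = -3 + L**2 + 84*L + I*sqrt(3) (F(L) = (L**2 + 83*L) + (-8 + L + 5 + I*sqrt(3)) = (L**2 + 83*L) + (-3 + L + I*sqrt(3)) = -3 + L**2 + 84*L + I*sqrt(3))
-22745 - F(-170) = -22745 - (-3 + (-170)**2 + 84*(-170) + I*sqrt(3)) = -22745 - (-3 + 28900 - 14280 + I*sqrt(3)) = -22745 - (14617 + I*sqrt(3)) = -22745 + (-14617 - I*sqrt(3)) = -37362 - I*sqrt(3)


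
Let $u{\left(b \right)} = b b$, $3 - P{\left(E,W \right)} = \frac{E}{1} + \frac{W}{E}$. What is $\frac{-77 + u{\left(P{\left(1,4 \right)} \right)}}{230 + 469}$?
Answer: $- \frac{73}{699} \approx -0.10443$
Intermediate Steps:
$P{\left(E,W \right)} = 3 - E - \frac{W}{E}$ ($P{\left(E,W \right)} = 3 - \left(\frac{E}{1} + \frac{W}{E}\right) = 3 - \left(E 1 + \frac{W}{E}\right) = 3 - \left(E + \frac{W}{E}\right) = 3 - E - \frac{W}{E}$)
$u{\left(b \right)} = b^{2}$
$\frac{-77 + u{\left(P{\left(1,4 \right)} \right)}}{230 + 469} = \frac{-77 + \left(3 - 1 - \frac{4}{1}\right)^{2}}{230 + 469} = \frac{-77 + \left(3 - 1 - 4 \cdot 1\right)^{2}}{699} = \left(-77 + \left(3 - 1 - 4\right)^{2}\right) \frac{1}{699} = \left(-77 + \left(-2\right)^{2}\right) \frac{1}{699} = \left(-77 + 4\right) \frac{1}{699} = \left(-73\right) \frac{1}{699} = - \frac{73}{699}$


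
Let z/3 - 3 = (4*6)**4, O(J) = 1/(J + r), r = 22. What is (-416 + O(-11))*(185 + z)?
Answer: -414046650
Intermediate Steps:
O(J) = 1/(22 + J) (O(J) = 1/(J + 22) = 1/(22 + J))
z = 995337 (z = 9 + 3*(4*6)**4 = 9 + 3*24**4 = 9 + 3*331776 = 9 + 995328 = 995337)
(-416 + O(-11))*(185 + z) = (-416 + 1/(22 - 11))*(185 + 995337) = (-416 + 1/11)*995522 = -4575/11*995522 = -414046650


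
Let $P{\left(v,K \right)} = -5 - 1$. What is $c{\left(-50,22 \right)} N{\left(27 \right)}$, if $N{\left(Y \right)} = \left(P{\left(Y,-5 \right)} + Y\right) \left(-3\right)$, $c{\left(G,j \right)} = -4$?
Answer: $252$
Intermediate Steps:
$P{\left(v,K \right)} = -6$ ($P{\left(v,K \right)} = -5 - 1 = -6$)
$N{\left(Y \right)} = 18 - 3 Y$ ($N{\left(Y \right)} = \left(-6 + Y\right) \left(-3\right) = 18 - 3 Y$)
$c{\left(-50,22 \right)} N{\left(27 \right)} = - 4 \left(18 - 81\right) = \left(-4\right) \left(-63\right) = 252$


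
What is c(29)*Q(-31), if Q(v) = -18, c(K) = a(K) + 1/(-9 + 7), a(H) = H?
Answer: -513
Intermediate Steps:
c(K) = -1/2 + K (c(K) = K + 1/(-9 + 7) = K + 1/(-2) = K - 1/2 = -1/2 + K)
c(29)*Q(-31) = (-1/2 + 29)*(-18) = (57/2)*(-18) = -513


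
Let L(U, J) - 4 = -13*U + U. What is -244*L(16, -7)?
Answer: 45872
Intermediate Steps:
L(U, J) = 4 - 12*U (L(U, J) = 4 + (-13*U + U) = 4 - 12*U)
-244*L(16, -7) = -244*(4 - 12*16) = -244*(4 - 192) = -244*(-188) = 45872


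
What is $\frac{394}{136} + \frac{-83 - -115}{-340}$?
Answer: $\frac{953}{340} \approx 2.8029$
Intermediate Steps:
$\frac{394}{136} + \frac{-83 - -115}{-340} = 394 \cdot \frac{1}{136} + \left(-83 + 115\right) \left(- \frac{1}{340}\right) = \frac{197}{68} + 32 \left(- \frac{1}{340}\right) = \frac{197}{68} - \frac{8}{85} = \frac{953}{340}$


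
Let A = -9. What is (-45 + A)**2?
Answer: 2916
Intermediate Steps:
(-45 + A)**2 = (-45 - 9)**2 = (-54)**2 = 2916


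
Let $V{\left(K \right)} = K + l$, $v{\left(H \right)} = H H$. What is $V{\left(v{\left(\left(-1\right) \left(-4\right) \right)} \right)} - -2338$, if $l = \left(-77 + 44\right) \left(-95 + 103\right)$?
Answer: $2090$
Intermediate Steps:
$v{\left(H \right)} = H^{2}$
$l = -264$ ($l = \left(-33\right) 8 = -264$)
$V{\left(K \right)} = -264 + K$ ($V{\left(K \right)} = K - 264 = -264 + K$)
$V{\left(v{\left(\left(-1\right) \left(-4\right) \right)} \right)} - -2338 = \left(-264 + \left(\left(-1\right) \left(-4\right)\right)^{2}\right) - -2338 = \left(-264 + 4^{2}\right) + 2338 = \left(-264 + 16\right) + 2338 = -248 + 2338 = 2090$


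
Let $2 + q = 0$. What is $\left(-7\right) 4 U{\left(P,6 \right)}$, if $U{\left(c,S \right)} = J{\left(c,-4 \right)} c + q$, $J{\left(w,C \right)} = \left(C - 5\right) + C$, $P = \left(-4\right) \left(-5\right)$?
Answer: $7336$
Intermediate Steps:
$q = -2$ ($q = -2 + 0 = -2$)
$P = 20$
$J{\left(w,C \right)} = -5 + 2 C$ ($J{\left(w,C \right)} = \left(-5 + C\right) + C = -5 + 2 C$)
$U{\left(c,S \right)} = -2 - 13 c$ ($U{\left(c,S \right)} = \left(-5 + 2 \left(-4\right)\right) c - 2 = \left(-5 - 8\right) c - 2 = - 13 c - 2 = -2 - 13 c$)
$\left(-7\right) 4 U{\left(P,6 \right)} = \left(-7\right) 4 \left(-2 - 260\right) = - 28 \left(-2 - 260\right) = \left(-28\right) \left(-262\right) = 7336$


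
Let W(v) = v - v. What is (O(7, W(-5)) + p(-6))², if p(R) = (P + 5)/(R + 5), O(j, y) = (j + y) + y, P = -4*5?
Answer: 484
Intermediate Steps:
P = -20
W(v) = 0
O(j, y) = j + 2*y
p(R) = -15/(5 + R) (p(R) = (-20 + 5)/(R + 5) = -15/(5 + R))
(O(7, W(-5)) + p(-6))² = ((7 + 2*0) - 15/(5 - 6))² = ((7 + 0) - 15/(-1))² = (7 - 15*(-1))² = (7 + 15)² = 22² = 484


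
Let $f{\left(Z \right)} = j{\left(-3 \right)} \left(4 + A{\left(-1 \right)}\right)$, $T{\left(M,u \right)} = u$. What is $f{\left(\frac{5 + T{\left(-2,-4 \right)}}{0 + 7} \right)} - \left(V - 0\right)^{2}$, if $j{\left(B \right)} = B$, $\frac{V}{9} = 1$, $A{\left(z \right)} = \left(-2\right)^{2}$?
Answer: $-105$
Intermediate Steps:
$A{\left(z \right)} = 4$
$V = 9$ ($V = 9 \cdot 1 = 9$)
$f{\left(Z \right)} = -24$ ($f{\left(Z \right)} = - 3 \left(4 + 4\right) = \left(-3\right) 8 = -24$)
$f{\left(\frac{5 + T{\left(-2,-4 \right)}}{0 + 7} \right)} - \left(V - 0\right)^{2} = -24 - \left(9 - 0\right)^{2} = -24 - \left(9 + 0\right)^{2} = -24 - 9^{2} = -24 - 81 = -105$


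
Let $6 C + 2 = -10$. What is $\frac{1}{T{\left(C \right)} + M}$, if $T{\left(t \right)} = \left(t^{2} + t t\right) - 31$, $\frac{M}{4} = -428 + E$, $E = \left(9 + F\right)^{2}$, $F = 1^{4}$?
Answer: $- \frac{1}{1335} \approx -0.00074906$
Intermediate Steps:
$C = -2$ ($C = - \frac{1}{3} + \frac{1}{6} \left(-10\right) = - \frac{1}{3} - \frac{5}{3} = -2$)
$F = 1$
$E = 100$ ($E = \left(9 + 1\right)^{2} = 10^{2} = 100$)
$M = -1312$ ($M = 4 \left(-428 + 100\right) = 4 \left(-328\right) = -1312$)
$T{\left(t \right)} = -31 + 2 t^{2}$ ($T{\left(t \right)} = \left(t^{2} + t^{2}\right) - 31 = 2 t^{2} - 31 = -31 + 2 t^{2}$)
$\frac{1}{T{\left(C \right)} + M} = \frac{1}{\left(-31 + 2 \left(-2\right)^{2}\right) - 1312} = \frac{1}{\left(-31 + 2 \cdot 4\right) - 1312} = \frac{1}{\left(-31 + 8\right) - 1312} = \frac{1}{-23 - 1312} = \frac{1}{-1335} = - \frac{1}{1335}$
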